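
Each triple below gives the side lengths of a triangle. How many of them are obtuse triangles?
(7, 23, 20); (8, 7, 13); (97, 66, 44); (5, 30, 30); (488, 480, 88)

3

(7,23,20): 7²+20² = 449 < 529 = 23² → obtuse
(8,7,13): 7²+8² = 113 < 169 = 13² → obtuse
(97,66,44): 44²+66² = 6292 < 9409 = 97² → obtuse
(5,30,30): 5²+30² = 925 > 900 = 30² → acute
(488,480,88): 88²+480² = 238144 = 488² → right
3 of the 5 are obtuse.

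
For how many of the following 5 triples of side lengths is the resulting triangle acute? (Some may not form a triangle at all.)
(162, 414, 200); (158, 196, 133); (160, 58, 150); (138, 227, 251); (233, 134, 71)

(162,414,200): 162+200 ≤ 414, not a triangle
(158,196,133): 133²+158² = 42653 > 38416 = 196² → acute
(160,58,150): 58²+150² = 25864 > 25600 = 160² → acute
(138,227,251): 138²+227² = 70573 > 63001 = 251² → acute
(233,134,71): 71+134 ≤ 233, not a triangle
3 of the 5 are acute.

3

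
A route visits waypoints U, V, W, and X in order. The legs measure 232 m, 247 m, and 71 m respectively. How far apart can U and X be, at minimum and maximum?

0 ≤ UX ≤ 550 m

The maximum is all hops collinear in one direction: 232 + 247 + 71 = 550.
The longest hop is 247; the others sum to 303. Since 247 ≤ 303, the path can fold back on itself completely, so the minimum distance is 0.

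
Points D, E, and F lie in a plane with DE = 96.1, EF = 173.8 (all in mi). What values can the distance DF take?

By the triangle inequality, |96.1 − 173.8| ≤ DF ≤ 96.1 + 173.8.

77.7 ≤ DF ≤ 269.9 mi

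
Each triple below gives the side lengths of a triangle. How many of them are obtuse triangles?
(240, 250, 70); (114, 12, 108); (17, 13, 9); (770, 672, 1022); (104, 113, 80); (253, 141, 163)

(240,250,70): 70²+240² = 62500 = 250² → right
(114,12,108): 12²+108² = 11808 < 12996 = 114² → obtuse
(17,13,9): 9²+13² = 250 < 289 = 17² → obtuse
(770,672,1022): 672²+770² = 1044484 = 1022² → right
(104,113,80): 80²+104² = 17216 > 12769 = 113² → acute
(253,141,163): 141²+163² = 46450 < 64009 = 253² → obtuse
3 of the 6 are obtuse.

3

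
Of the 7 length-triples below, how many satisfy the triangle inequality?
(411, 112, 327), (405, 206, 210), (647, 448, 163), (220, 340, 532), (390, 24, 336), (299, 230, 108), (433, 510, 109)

5

(112,327,411): 112+327 > 411 → valid
(206,210,405): 206+210 > 405 → valid
(163,448,647): 163+448 ≤ 647 → not valid
(220,340,532): 220+340 > 532 → valid
(24,336,390): 24+336 ≤ 390 → not valid
(108,230,299): 108+230 > 299 → valid
(109,433,510): 109+433 > 510 → valid
5 of the 7 triples form a triangle.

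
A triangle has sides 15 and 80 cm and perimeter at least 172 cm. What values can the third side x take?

Triangle inequality alone gives 65 < x < 95.
The perimeter condition gives x ≥ 172 − 15 − 80 = 77.
Intersecting the two: 77 ≤ x < 95.

77 ≤ x < 95 cm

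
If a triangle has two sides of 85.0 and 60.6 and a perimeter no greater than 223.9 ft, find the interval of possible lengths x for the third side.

Triangle inequality alone gives 24.4 < x < 145.6.
The perimeter condition gives x ≤ 223.9 − 85.0 − 60.6 = 78.3.
Intersecting the two: 24.4 < x ≤ 78.3.

24.4 < x ≤ 78.3 ft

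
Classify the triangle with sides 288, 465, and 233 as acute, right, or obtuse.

Compare the square of the longest side to the sum of squares of the other two: 233² + 288² = 137233 < 216225 = 465².

obtuse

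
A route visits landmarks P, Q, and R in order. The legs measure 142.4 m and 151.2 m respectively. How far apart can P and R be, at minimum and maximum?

8.8 ≤ PR ≤ 293.6 m

By the triangle inequality, |142.4 − 151.2| ≤ PR ≤ 142.4 + 151.2.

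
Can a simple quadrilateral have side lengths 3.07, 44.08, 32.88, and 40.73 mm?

Yes

A quadrilateral exists iff every side is shorter than the sum of the others — equivalently, the longest side is less than the sum of the rest.
Longest side 44.08 < 76.68 (sum of the remaining 3), so yes.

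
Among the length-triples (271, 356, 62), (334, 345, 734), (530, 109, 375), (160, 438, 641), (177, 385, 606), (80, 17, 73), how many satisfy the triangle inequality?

(62,271,356): 62+271 ≤ 356 → not valid
(334,345,734): 334+345 ≤ 734 → not valid
(109,375,530): 109+375 ≤ 530 → not valid
(160,438,641): 160+438 ≤ 641 → not valid
(177,385,606): 177+385 ≤ 606 → not valid
(17,73,80): 17+73 > 80 → valid
1 of the 6 triples forms a triangle.

1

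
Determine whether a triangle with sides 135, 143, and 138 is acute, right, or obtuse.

acute

Compare the square of the longest side to the sum of squares of the other two: 135² + 138² = 37269 > 20449 = 143².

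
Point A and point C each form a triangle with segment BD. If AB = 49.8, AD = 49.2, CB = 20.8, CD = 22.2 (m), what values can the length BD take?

From triangle ABD: |49.8 − 49.2| < BD < 49.8 + 49.2, i.e. 0.6 < BD < 99.0.
From triangle CBD: 1.4 < BD < 43.0.
Both must hold, so BD lies in the intersection.

1.4 < BD < 43.0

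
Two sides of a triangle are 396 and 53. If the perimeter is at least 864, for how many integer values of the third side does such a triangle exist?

Triangle inequality: 343 < x < 449. Perimeter ≥ 864 gives x ≥ 864 − 396 − 53 = 415.
So 415 ≤ x < 449; integers 415 through 448: 34 values.

34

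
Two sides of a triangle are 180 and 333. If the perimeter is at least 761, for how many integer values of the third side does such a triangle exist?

Triangle inequality: 153 < x < 513. Perimeter ≥ 761 gives x ≥ 761 − 180 − 333 = 248.
So 248 ≤ x < 513; integers 248 through 512: 265 values.

265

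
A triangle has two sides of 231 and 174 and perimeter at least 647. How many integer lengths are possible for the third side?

163

Triangle inequality: 57 < x < 405. Perimeter ≥ 647 gives x ≥ 647 − 231 − 174 = 242.
So 242 ≤ x < 405; integers 242 through 404: 163 values.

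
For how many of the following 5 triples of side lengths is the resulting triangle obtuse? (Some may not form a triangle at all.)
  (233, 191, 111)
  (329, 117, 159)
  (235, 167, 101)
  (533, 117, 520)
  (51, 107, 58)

(233,191,111): 111²+191² = 48802 < 54289 = 233² → obtuse
(329,117,159): 117+159 ≤ 329, not a triangle
(235,167,101): 101²+167² = 38090 < 55225 = 235² → obtuse
(533,117,520): 117²+520² = 284089 = 533² → right
(51,107,58): 51²+58² = 5965 < 11449 = 107² → obtuse
3 of the 5 are obtuse.

3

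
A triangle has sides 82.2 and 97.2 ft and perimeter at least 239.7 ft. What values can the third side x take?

60.3 ≤ x < 179.4

Triangle inequality alone gives 15.0 < x < 179.4.
The perimeter condition gives x ≥ 239.7 − 82.2 − 97.2 = 60.3.
Intersecting the two: 60.3 ≤ x < 179.4.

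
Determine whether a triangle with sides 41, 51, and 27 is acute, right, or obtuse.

obtuse

Compare the square of the longest side to the sum of squares of the other two: 27² + 41² = 2410 < 2601 = 51².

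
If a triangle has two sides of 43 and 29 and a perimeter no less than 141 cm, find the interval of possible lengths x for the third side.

69 ≤ x < 72

Triangle inequality alone gives 14 < x < 72.
The perimeter condition gives x ≥ 141 − 43 − 29 = 69.
Intersecting the two: 69 ≤ x < 72.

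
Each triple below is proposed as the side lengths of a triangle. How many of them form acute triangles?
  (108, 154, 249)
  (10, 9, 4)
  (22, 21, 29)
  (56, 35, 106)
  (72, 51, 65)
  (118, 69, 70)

2

(108,154,249): 108²+154² = 35380 < 62001 = 249² → obtuse
(10,9,4): 4²+9² = 97 < 100 = 10² → obtuse
(22,21,29): 21²+22² = 925 > 841 = 29² → acute
(56,35,106): 35+56 ≤ 106, not a triangle
(72,51,65): 51²+65² = 6826 > 5184 = 72² → acute
(118,69,70): 69²+70² = 9661 < 13924 = 118² → obtuse
2 of the 6 are acute.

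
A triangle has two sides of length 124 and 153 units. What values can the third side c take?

29 < c < 277

By the triangle inequality, c must be less than 124 + 153 = 277 and greater than |124 − 153| = 29.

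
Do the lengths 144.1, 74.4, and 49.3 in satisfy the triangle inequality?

No

The longest side is 144.1, but the other two sum to only 123.7.
123.7 < 144.1, so the triangle inequality fails.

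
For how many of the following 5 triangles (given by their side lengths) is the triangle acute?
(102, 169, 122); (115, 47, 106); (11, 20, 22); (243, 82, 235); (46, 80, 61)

(102,169,122): 102²+122² = 25288 < 28561 = 169² → obtuse
(115,47,106): 47²+106² = 13445 > 13225 = 115² → acute
(11,20,22): 11²+20² = 521 > 484 = 22² → acute
(243,82,235): 82²+235² = 61949 > 59049 = 243² → acute
(46,80,61): 46²+61² = 5837 < 6400 = 80² → obtuse
3 of the 5 are acute.

3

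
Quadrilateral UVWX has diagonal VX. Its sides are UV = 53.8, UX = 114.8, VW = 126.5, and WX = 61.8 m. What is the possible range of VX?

64.7 < VX < 168.6

From triangle UVX: |53.8 − 114.8| < VX < 53.8 + 114.8, i.e. 61.0 < VX < 168.6.
From triangle WVX: 64.7 < VX < 188.3.
Both must hold, so VX lies in the intersection.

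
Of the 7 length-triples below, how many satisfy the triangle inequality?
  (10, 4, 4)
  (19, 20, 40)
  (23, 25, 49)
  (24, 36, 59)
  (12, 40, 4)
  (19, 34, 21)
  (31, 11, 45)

(4,4,10): 4+4 ≤ 10 → not valid
(19,20,40): 19+20 ≤ 40 → not valid
(23,25,49): 23+25 ≤ 49 → not valid
(24,36,59): 24+36 > 59 → valid
(4,12,40): 4+12 ≤ 40 → not valid
(19,21,34): 19+21 > 34 → valid
(11,31,45): 11+31 ≤ 45 → not valid
2 of the 7 triples form a triangle.

2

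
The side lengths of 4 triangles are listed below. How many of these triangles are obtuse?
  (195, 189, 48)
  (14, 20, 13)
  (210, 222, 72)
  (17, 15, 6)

2

(195,189,48): 48²+189² = 38025 = 195² → right
(14,20,13): 13²+14² = 365 < 400 = 20² → obtuse
(210,222,72): 72²+210² = 49284 = 222² → right
(17,15,6): 6²+15² = 261 < 289 = 17² → obtuse
2 of the 4 are obtuse.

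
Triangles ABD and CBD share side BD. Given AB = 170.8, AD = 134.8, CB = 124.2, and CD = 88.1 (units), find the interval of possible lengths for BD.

36.1 < BD < 212.3

From triangle ABD: |170.8 − 134.8| < BD < 170.8 + 134.8, i.e. 36.0 < BD < 305.6.
From triangle CBD: 36.1 < BD < 212.3.
Both must hold, so BD lies in the intersection.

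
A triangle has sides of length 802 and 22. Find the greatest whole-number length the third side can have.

823

The third side must be strictly less than 802 + 22 = 824.
The largest integer below 824 is 823.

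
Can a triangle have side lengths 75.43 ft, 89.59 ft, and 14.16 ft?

No

The two shorter sides sum to 89.59, exactly equal to the longest side 89.59.
That gives only a degenerate (flat) triangle — the inequality must be strict.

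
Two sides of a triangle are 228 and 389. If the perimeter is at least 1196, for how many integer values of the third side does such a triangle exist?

Triangle inequality: 161 < x < 617. Perimeter ≥ 1196 gives x ≥ 1196 − 228 − 389 = 579.
So 579 ≤ x < 617; integers 579 through 616: 38 values.

38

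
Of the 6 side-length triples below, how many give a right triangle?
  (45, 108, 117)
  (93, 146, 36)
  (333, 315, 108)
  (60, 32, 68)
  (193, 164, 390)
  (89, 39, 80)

4

(45,108,117): 45²+108² = 13689 = 117² → right
(93,146,36): 36+93 ≤ 146, not a triangle
(333,315,108): 108²+315² = 110889 = 333² → right
(60,32,68): 32²+60² = 4624 = 68² → right
(193,164,390): 164+193 ≤ 390, not a triangle
(89,39,80): 39²+80² = 7921 = 89² → right
4 of the 6 are right.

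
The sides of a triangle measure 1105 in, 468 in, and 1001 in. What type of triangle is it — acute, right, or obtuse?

right

Compare the square of the longest side to the sum of squares of the other two: 468² + 1001² = 1221025 = 1105².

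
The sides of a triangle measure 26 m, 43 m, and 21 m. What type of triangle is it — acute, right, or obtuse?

Compare the square of the longest side to the sum of squares of the other two: 21² + 26² = 1117 < 1849 = 43².

obtuse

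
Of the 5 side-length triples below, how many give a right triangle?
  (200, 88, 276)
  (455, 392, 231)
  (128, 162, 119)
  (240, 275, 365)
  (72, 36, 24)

2

(200,88,276): 88²+200² = 47744 < 76176 = 276² → obtuse
(455,392,231): 231²+392² = 207025 = 455² → right
(128,162,119): 119²+128² = 30545 > 26244 = 162² → acute
(240,275,365): 240²+275² = 133225 = 365² → right
(72,36,24): 24+36 ≤ 72, not a triangle
2 of the 5 are right.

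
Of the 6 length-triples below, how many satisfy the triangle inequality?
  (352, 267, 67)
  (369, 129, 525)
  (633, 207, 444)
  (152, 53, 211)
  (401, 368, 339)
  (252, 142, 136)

3

(67,267,352): 67+267 ≤ 352 → not valid
(129,369,525): 129+369 ≤ 525 → not valid
(207,444,633): 207+444 > 633 → valid
(53,152,211): 53+152 ≤ 211 → not valid
(339,368,401): 339+368 > 401 → valid
(136,142,252): 136+142 > 252 → valid
3 of the 6 triples form a triangle.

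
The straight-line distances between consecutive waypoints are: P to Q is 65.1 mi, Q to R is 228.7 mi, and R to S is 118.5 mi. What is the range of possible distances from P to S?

The maximum is all hops collinear in one direction: 65.1 + 228.7 + 118.5 = 412.3.
The longest hop is 228.7; the others sum to 183.6. Folding the others back against it leaves at least 228.7 − 183.6 = 45.1.

45.1 ≤ PS ≤ 412.3 mi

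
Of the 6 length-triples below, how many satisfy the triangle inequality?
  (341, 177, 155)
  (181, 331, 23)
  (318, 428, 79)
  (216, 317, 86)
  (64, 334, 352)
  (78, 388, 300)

(155,177,341): 155+177 ≤ 341 → not valid
(23,181,331): 23+181 ≤ 331 → not valid
(79,318,428): 79+318 ≤ 428 → not valid
(86,216,317): 86+216 ≤ 317 → not valid
(64,334,352): 64+334 > 352 → valid
(78,300,388): 78+300 ≤ 388 → not valid
1 of the 6 triples forms a triangle.

1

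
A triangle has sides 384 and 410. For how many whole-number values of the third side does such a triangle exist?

The third side lies in the open interval (26, 794).
Integers from 27 to 793 inclusive: 793 − 27 + 1 = 767.

767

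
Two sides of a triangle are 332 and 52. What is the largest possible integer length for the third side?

383

The third side must be strictly less than 332 + 52 = 384.
The largest integer below 384 is 383.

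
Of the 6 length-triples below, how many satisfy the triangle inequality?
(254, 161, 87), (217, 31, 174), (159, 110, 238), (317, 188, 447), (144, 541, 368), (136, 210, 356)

2

(87,161,254): 87+161 ≤ 254 → not valid
(31,174,217): 31+174 ≤ 217 → not valid
(110,159,238): 110+159 > 238 → valid
(188,317,447): 188+317 > 447 → valid
(144,368,541): 144+368 ≤ 541 → not valid
(136,210,356): 136+210 ≤ 356 → not valid
2 of the 6 triples form a triangle.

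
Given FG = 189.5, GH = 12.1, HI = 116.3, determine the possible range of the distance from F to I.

61.1 ≤ FI ≤ 317.9

The maximum is all hops collinear in one direction: 189.5 + 12.1 + 116.3 = 317.9.
The longest hop is 189.5; the others sum to 128.4. Folding the others back against it leaves at least 189.5 − 128.4 = 61.1.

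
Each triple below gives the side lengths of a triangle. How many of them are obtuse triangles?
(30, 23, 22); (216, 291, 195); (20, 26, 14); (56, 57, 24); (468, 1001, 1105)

(30,23,22): 22²+23² = 1013 > 900 = 30² → acute
(216,291,195): 195²+216² = 84681 = 291² → right
(20,26,14): 14²+20² = 596 < 676 = 26² → obtuse
(56,57,24): 24²+56² = 3712 > 3249 = 57² → acute
(468,1001,1105): 468²+1001² = 1221025 = 1105² → right
1 of the 5 is obtuse.

1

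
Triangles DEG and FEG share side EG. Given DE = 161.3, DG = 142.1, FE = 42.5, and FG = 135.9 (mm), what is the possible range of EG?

From triangle DEG: |161.3 − 142.1| < EG < 161.3 + 142.1, i.e. 19.2 < EG < 303.4.
From triangle FEG: 93.4 < EG < 178.4.
Both must hold, so EG lies in the intersection.

93.4 < EG < 178.4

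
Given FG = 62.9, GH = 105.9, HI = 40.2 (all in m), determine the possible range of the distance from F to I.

The maximum is all hops collinear in one direction: 62.9 + 105.9 + 40.2 = 209.0.
The longest hop is 105.9; the others sum to 103.1. Folding the others back against it leaves at least 105.9 − 103.1 = 2.8.

2.8 ≤ FI ≤ 209.0 m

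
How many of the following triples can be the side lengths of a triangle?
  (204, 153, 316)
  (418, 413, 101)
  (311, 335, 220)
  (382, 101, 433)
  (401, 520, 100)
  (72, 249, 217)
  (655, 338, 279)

5

(153,204,316): 153+204 > 316 → valid
(101,413,418): 101+413 > 418 → valid
(220,311,335): 220+311 > 335 → valid
(101,382,433): 101+382 > 433 → valid
(100,401,520): 100+401 ≤ 520 → not valid
(72,217,249): 72+217 > 249 → valid
(279,338,655): 279+338 ≤ 655 → not valid
5 of the 7 triples form a triangle.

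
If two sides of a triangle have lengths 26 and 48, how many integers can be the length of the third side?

The third side lies in the open interval (22, 74).
Integers from 23 to 73 inclusive: 73 − 23 + 1 = 51.

51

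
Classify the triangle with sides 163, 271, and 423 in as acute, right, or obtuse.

Compare the square of the longest side to the sum of squares of the other two: 163² + 271² = 100010 < 178929 = 423².

obtuse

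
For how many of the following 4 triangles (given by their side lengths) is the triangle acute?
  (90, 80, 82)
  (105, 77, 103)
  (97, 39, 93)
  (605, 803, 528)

(90,80,82): 80²+82² = 13124 > 8100 = 90² → acute
(105,77,103): 77²+103² = 16538 > 11025 = 105² → acute
(97,39,93): 39²+93² = 10170 > 9409 = 97² → acute
(605,803,528): 528²+605² = 644809 = 803² → right
3 of the 4 are acute.

3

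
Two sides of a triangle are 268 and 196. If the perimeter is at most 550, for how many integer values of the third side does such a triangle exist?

Triangle inequality: 72 < x < 464. Perimeter ≤ 550 gives x ≤ 550 − 268 − 196 = 86.
So 72 < x ≤ 86; integers 73 through 86: 14 values.

14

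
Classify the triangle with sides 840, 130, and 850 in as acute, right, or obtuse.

Compare the square of the longest side to the sum of squares of the other two: 130² + 840² = 722500 = 850².

right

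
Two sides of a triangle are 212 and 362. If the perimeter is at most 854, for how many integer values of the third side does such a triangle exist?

Triangle inequality: 150 < x < 574. Perimeter ≤ 854 gives x ≤ 854 − 212 − 362 = 280.
So 150 < x ≤ 280; integers 151 through 280: 130 values.

130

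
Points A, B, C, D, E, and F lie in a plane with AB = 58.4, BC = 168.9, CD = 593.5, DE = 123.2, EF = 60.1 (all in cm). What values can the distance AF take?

The maximum is all hops collinear in one direction: 58.4 + 168.9 + 593.5 + 123.2 + 60.1 = 1004.1.
The longest hop is 593.5; the others sum to 410.6. Folding the others back against it leaves at least 593.5 − 410.6 = 182.9.

182.9 ≤ AF ≤ 1004.1 cm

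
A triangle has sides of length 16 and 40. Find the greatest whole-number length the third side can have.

55

The third side must be strictly less than 16 + 40 = 56.
The largest integer below 56 is 55.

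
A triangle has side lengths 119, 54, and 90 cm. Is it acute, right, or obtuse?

Compare the square of the longest side to the sum of squares of the other two: 54² + 90² = 11016 < 14161 = 119².

obtuse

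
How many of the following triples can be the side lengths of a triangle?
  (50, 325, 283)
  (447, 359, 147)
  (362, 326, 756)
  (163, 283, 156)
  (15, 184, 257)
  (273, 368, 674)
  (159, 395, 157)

(50,283,325): 50+283 > 325 → valid
(147,359,447): 147+359 > 447 → valid
(326,362,756): 326+362 ≤ 756 → not valid
(156,163,283): 156+163 > 283 → valid
(15,184,257): 15+184 ≤ 257 → not valid
(273,368,674): 273+368 ≤ 674 → not valid
(157,159,395): 157+159 ≤ 395 → not valid
3 of the 7 triples form a triangle.

3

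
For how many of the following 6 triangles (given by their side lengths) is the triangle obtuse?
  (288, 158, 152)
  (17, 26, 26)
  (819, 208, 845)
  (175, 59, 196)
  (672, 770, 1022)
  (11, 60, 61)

2

(288,158,152): 152²+158² = 48068 < 82944 = 288² → obtuse
(17,26,26): 17²+26² = 965 > 676 = 26² → acute
(819,208,845): 208²+819² = 714025 = 845² → right
(175,59,196): 59²+175² = 34106 < 38416 = 196² → obtuse
(672,770,1022): 672²+770² = 1044484 = 1022² → right
(11,60,61): 11²+60² = 3721 = 61² → right
2 of the 6 are obtuse.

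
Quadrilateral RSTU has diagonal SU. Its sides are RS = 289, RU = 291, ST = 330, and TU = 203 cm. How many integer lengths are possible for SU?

From triangle RSU: 2 < SU < 580.
From triangle TSU: 127 < SU < 533.
Intersection: 127 < SU < 533, so integers 128 through 532: 405 values.

405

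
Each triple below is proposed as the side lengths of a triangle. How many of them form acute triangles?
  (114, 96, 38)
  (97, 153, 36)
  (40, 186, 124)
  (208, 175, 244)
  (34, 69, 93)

1

(114,96,38): 38²+96² = 10660 < 12996 = 114² → obtuse
(97,153,36): 36+97 ≤ 153, not a triangle
(40,186,124): 40+124 ≤ 186, not a triangle
(208,175,244): 175²+208² = 73889 > 59536 = 244² → acute
(34,69,93): 34²+69² = 5917 < 8649 = 93² → obtuse
1 of the 5 is acute.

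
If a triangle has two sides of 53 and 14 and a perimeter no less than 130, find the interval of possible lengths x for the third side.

Triangle inequality alone gives 39 < x < 67.
The perimeter condition gives x ≥ 130 − 53 − 14 = 63.
Intersecting the two: 63 ≤ x < 67.

63 ≤ x < 67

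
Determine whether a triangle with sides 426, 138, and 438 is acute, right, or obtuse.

Compare the square of the longest side to the sum of squares of the other two: 138² + 426² = 200520 > 191844 = 438².

acute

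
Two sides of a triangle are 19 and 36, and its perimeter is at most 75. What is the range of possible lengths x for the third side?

Triangle inequality alone gives 17 < x < 55.
The perimeter condition gives x ≤ 75 − 19 − 36 = 20.
Intersecting the two: 17 < x ≤ 20.

17 < x ≤ 20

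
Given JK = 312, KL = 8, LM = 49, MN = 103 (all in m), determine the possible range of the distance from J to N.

The maximum is all hops collinear in one direction: 312 + 8 + 49 + 103 = 472.
The longest hop is 312; the others sum to 160. Folding the others back against it leaves at least 312 − 160 = 152.

152 ≤ JN ≤ 472 m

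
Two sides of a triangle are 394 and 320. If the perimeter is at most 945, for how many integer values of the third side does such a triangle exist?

Triangle inequality: 74 < x < 714. Perimeter ≤ 945 gives x ≤ 945 − 394 − 320 = 231.
So 74 < x ≤ 231; integers 75 through 231: 157 values.

157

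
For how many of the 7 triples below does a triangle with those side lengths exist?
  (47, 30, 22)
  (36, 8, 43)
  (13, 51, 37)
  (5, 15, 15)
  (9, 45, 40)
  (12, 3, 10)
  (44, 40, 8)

(22,30,47): 22+30 > 47 → valid
(8,36,43): 8+36 > 43 → valid
(13,37,51): 13+37 ≤ 51 → not valid
(5,15,15): 5+15 > 15 → valid
(9,40,45): 9+40 > 45 → valid
(3,10,12): 3+10 > 12 → valid
(8,40,44): 8+40 > 44 → valid
6 of the 7 triples form a triangle.

6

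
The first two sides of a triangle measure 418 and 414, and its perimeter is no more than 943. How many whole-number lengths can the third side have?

107

Triangle inequality: 4 < x < 832. Perimeter ≤ 943 gives x ≤ 943 − 418 − 414 = 111.
So 4 < x ≤ 111; integers 5 through 111: 107 values.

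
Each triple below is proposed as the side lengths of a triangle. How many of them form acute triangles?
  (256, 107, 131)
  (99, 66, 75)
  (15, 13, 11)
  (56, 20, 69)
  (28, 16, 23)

3

(256,107,131): 107+131 ≤ 256, not a triangle
(99,66,75): 66²+75² = 9981 > 9801 = 99² → acute
(15,13,11): 11²+13² = 290 > 225 = 15² → acute
(56,20,69): 20²+56² = 3536 < 4761 = 69² → obtuse
(28,16,23): 16²+23² = 785 > 784 = 28² → acute
3 of the 5 are acute.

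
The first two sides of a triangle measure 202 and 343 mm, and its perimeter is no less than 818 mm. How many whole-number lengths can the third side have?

272

Triangle inequality: 141 < x < 545. Perimeter ≥ 818 gives x ≥ 818 − 202 − 343 = 273.
So 273 ≤ x < 545; integers 273 through 544: 272 values.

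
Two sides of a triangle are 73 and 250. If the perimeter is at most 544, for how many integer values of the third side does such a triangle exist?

Triangle inequality: 177 < x < 323. Perimeter ≤ 544 gives x ≤ 544 − 73 − 250 = 221.
So 177 < x ≤ 221; integers 178 through 221: 44 values.

44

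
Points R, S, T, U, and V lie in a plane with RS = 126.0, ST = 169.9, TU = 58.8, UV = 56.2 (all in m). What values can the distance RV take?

0 ≤ RV ≤ 410.9 m

The maximum is all hops collinear in one direction: 126.0 + 169.9 + 58.8 + 56.2 = 410.9.
The longest hop is 169.9; the others sum to 241.0. Since 169.9 ≤ 241.0, the path can fold back on itself completely, so the minimum distance is 0.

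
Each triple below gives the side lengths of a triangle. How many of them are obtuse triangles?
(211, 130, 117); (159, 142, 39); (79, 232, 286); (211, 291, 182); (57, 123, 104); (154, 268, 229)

(211,130,117): 117²+130² = 30589 < 44521 = 211² → obtuse
(159,142,39): 39²+142² = 21685 < 25281 = 159² → obtuse
(79,232,286): 79²+232² = 60065 < 81796 = 286² → obtuse
(211,291,182): 182²+211² = 77645 < 84681 = 291² → obtuse
(57,123,104): 57²+104² = 14065 < 15129 = 123² → obtuse
(154,268,229): 154²+229² = 76157 > 71824 = 268² → acute
5 of the 6 are obtuse.

5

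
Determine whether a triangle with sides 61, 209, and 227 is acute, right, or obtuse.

Compare the square of the longest side to the sum of squares of the other two: 61² + 209² = 47402 < 51529 = 227².

obtuse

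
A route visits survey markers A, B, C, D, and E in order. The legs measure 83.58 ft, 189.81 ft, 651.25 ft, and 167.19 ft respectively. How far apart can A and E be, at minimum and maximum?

210.67 ≤ AE ≤ 1091.83 ft

The maximum is all hops collinear in one direction: 83.58 + 189.81 + 651.25 + 167.19 = 1091.83.
The longest hop is 651.25; the others sum to 440.58. Folding the others back against it leaves at least 651.25 − 440.58 = 210.67.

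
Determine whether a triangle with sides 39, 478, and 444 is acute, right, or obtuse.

obtuse

Compare the square of the longest side to the sum of squares of the other two: 39² + 444² = 198657 < 228484 = 478².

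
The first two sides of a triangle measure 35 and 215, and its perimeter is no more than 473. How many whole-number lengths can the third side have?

43

Triangle inequality: 180 < x < 250. Perimeter ≤ 473 gives x ≤ 473 − 35 − 215 = 223.
So 180 < x ≤ 223; integers 181 through 223: 43 values.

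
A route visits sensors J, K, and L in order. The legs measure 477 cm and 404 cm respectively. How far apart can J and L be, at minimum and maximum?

73 ≤ JL ≤ 881 cm

By the triangle inequality, |477 − 404| ≤ JL ≤ 477 + 404.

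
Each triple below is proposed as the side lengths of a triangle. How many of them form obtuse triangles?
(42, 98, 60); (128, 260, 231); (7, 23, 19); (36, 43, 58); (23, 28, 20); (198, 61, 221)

(42,98,60): 42²+60² = 5364 < 9604 = 98² → obtuse
(128,260,231): 128²+231² = 69745 > 67600 = 260² → acute
(7,23,19): 7²+19² = 410 < 529 = 23² → obtuse
(36,43,58): 36²+43² = 3145 < 3364 = 58² → obtuse
(23,28,20): 20²+23² = 929 > 784 = 28² → acute
(198,61,221): 61²+198² = 42925 < 48841 = 221² → obtuse
4 of the 6 are obtuse.

4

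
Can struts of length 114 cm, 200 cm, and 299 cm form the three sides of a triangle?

The longest side is 299, and the other two sum to 314.
Since 314 > 299, the triangle inequality holds.

Yes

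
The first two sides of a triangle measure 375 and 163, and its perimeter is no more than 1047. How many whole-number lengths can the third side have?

Triangle inequality: 212 < x < 538. Perimeter ≤ 1047 gives x ≤ 1047 − 375 − 163 = 509.
So 212 < x ≤ 509; integers 213 through 509: 297 values.

297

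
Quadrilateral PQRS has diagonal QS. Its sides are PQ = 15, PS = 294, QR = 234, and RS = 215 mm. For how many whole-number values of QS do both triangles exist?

29

From triangle PQS: 279 < QS < 309.
From triangle RQS: 19 < QS < 449.
Intersection: 279 < QS < 309, so integers 280 through 308: 29 values.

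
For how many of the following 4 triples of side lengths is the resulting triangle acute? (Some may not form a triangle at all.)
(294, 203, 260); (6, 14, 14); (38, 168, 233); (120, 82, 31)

2

(294,203,260): 203²+260² = 108809 > 86436 = 294² → acute
(6,14,14): 6²+14² = 232 > 196 = 14² → acute
(38,168,233): 38+168 ≤ 233, not a triangle
(120,82,31): 31+82 ≤ 120, not a triangle
2 of the 4 are acute.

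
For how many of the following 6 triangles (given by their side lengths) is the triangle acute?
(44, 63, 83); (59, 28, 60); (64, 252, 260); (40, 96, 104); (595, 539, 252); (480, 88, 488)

(44,63,83): 44²+63² = 5905 < 6889 = 83² → obtuse
(59,28,60): 28²+59² = 4265 > 3600 = 60² → acute
(64,252,260): 64²+252² = 67600 = 260² → right
(40,96,104): 40²+96² = 10816 = 104² → right
(595,539,252): 252²+539² = 354025 = 595² → right
(480,88,488): 88²+480² = 238144 = 488² → right
1 of the 6 is acute.

1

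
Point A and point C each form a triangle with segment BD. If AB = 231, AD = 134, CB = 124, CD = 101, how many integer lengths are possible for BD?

127

From triangle ABD: 97 < BD < 365.
From triangle CBD: 23 < BD < 225.
Intersection: 97 < BD < 225, so integers 98 through 224: 127 values.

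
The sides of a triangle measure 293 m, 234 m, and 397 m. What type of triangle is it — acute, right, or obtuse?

obtuse

Compare the square of the longest side to the sum of squares of the other two: 234² + 293² = 140605 < 157609 = 397².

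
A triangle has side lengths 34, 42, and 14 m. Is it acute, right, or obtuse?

obtuse

Compare the square of the longest side to the sum of squares of the other two: 14² + 34² = 1352 < 1764 = 42².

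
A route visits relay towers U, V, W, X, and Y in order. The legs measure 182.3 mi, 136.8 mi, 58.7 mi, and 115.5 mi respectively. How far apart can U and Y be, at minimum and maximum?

The maximum is all hops collinear in one direction: 182.3 + 136.8 + 58.7 + 115.5 = 493.3.
The longest hop is 182.3; the others sum to 311.0. Since 182.3 ≤ 311.0, the path can fold back on itself completely, so the minimum distance is 0.

0 ≤ UY ≤ 493.3 mi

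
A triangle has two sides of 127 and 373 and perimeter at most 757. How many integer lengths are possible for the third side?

Triangle inequality: 246 < x < 500. Perimeter ≤ 757 gives x ≤ 757 − 127 − 373 = 257.
So 246 < x ≤ 257; integers 247 through 257: 11 values.

11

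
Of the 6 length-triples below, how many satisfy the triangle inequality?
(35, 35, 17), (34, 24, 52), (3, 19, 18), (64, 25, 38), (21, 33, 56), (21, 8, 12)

(17,35,35): 17+35 > 35 → valid
(24,34,52): 24+34 > 52 → valid
(3,18,19): 3+18 > 19 → valid
(25,38,64): 25+38 ≤ 64 → not valid
(21,33,56): 21+33 ≤ 56 → not valid
(8,12,21): 8+12 ≤ 21 → not valid
3 of the 6 triples form a triangle.

3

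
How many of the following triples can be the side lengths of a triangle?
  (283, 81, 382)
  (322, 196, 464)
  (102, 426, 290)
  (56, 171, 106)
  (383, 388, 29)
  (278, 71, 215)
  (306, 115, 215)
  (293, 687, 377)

4

(81,283,382): 81+283 ≤ 382 → not valid
(196,322,464): 196+322 > 464 → valid
(102,290,426): 102+290 ≤ 426 → not valid
(56,106,171): 56+106 ≤ 171 → not valid
(29,383,388): 29+383 > 388 → valid
(71,215,278): 71+215 > 278 → valid
(115,215,306): 115+215 > 306 → valid
(293,377,687): 293+377 ≤ 687 → not valid
4 of the 8 triples form a triangle.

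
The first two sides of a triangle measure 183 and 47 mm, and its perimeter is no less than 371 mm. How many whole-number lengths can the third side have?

Triangle inequality: 136 < x < 230. Perimeter ≥ 371 gives x ≥ 371 − 183 − 47 = 141.
So 141 ≤ x < 230; integers 141 through 229: 89 values.

89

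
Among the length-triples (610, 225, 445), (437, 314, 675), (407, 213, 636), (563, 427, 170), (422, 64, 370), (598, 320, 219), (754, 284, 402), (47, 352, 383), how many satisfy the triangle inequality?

5

(225,445,610): 225+445 > 610 → valid
(314,437,675): 314+437 > 675 → valid
(213,407,636): 213+407 ≤ 636 → not valid
(170,427,563): 170+427 > 563 → valid
(64,370,422): 64+370 > 422 → valid
(219,320,598): 219+320 ≤ 598 → not valid
(284,402,754): 284+402 ≤ 754 → not valid
(47,352,383): 47+352 > 383 → valid
5 of the 8 triples form a triangle.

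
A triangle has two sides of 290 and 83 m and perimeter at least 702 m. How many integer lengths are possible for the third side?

Triangle inequality: 207 < x < 373. Perimeter ≥ 702 gives x ≥ 702 − 290 − 83 = 329.
So 329 ≤ x < 373; integers 329 through 372: 44 values.

44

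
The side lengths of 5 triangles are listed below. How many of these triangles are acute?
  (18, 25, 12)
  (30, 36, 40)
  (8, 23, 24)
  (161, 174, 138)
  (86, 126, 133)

(18,25,12): 12²+18² = 468 < 625 = 25² → obtuse
(30,36,40): 30²+36² = 2196 > 1600 = 40² → acute
(8,23,24): 8²+23² = 593 > 576 = 24² → acute
(161,174,138): 138²+161² = 44965 > 30276 = 174² → acute
(86,126,133): 86²+126² = 23272 > 17689 = 133² → acute
4 of the 5 are acute.

4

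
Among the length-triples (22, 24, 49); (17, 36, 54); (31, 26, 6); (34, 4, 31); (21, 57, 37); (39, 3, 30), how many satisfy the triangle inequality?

(22,24,49): 22+24 ≤ 49 → not valid
(17,36,54): 17+36 ≤ 54 → not valid
(6,26,31): 6+26 > 31 → valid
(4,31,34): 4+31 > 34 → valid
(21,37,57): 21+37 > 57 → valid
(3,30,39): 3+30 ≤ 39 → not valid
3 of the 6 triples form a triangle.

3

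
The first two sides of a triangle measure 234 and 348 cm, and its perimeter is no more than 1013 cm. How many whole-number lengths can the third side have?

Triangle inequality: 114 < x < 582. Perimeter ≤ 1013 gives x ≤ 1013 − 234 − 348 = 431.
So 114 < x ≤ 431; integers 115 through 431: 317 values.

317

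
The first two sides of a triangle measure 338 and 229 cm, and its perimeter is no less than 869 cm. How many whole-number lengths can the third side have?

265

Triangle inequality: 109 < x < 567. Perimeter ≥ 869 gives x ≥ 869 − 338 − 229 = 302.
So 302 ≤ x < 567; integers 302 through 566: 265 values.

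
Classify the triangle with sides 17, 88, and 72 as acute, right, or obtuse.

obtuse

Compare the square of the longest side to the sum of squares of the other two: 17² + 72² = 5473 < 7744 = 88².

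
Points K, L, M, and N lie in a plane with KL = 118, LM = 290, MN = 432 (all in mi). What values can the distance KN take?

The maximum is all hops collinear in one direction: 118 + 290 + 432 = 840.
The longest hop is 432; the others sum to 408. Folding the others back against it leaves at least 432 − 408 = 24.

24 ≤ KN ≤ 840 mi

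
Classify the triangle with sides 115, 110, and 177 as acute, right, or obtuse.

obtuse

Compare the square of the longest side to the sum of squares of the other two: 110² + 115² = 25325 < 31329 = 177².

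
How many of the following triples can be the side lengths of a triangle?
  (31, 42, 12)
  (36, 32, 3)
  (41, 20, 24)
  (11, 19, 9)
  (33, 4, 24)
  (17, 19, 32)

4

(12,31,42): 12+31 > 42 → valid
(3,32,36): 3+32 ≤ 36 → not valid
(20,24,41): 20+24 > 41 → valid
(9,11,19): 9+11 > 19 → valid
(4,24,33): 4+24 ≤ 33 → not valid
(17,19,32): 17+19 > 32 → valid
4 of the 6 triples form a triangle.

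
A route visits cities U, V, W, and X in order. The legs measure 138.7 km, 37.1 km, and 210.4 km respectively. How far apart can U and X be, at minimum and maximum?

34.6 ≤ UX ≤ 386.2 km

The maximum is all hops collinear in one direction: 138.7 + 37.1 + 210.4 = 386.2.
The longest hop is 210.4; the others sum to 175.8. Folding the others back against it leaves at least 210.4 − 175.8 = 34.6.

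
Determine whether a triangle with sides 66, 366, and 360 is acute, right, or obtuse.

Compare the square of the longest side to the sum of squares of the other two: 66² + 360² = 133956 = 366².

right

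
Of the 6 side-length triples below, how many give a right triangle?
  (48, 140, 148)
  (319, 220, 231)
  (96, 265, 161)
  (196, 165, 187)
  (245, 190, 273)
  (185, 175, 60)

(48,140,148): 48²+140² = 21904 = 148² → right
(319,220,231): 220²+231² = 101761 = 319² → right
(96,265,161): 96+161 ≤ 265, not a triangle
(196,165,187): 165²+187² = 62194 > 38416 = 196² → acute
(245,190,273): 190²+245² = 96125 > 74529 = 273² → acute
(185,175,60): 60²+175² = 34225 = 185² → right
3 of the 6 are right.

3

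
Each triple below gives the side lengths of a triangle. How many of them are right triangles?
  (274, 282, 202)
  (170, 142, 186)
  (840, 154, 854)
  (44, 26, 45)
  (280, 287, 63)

2

(274,282,202): 202²+274² = 115880 > 79524 = 282² → acute
(170,142,186): 142²+170² = 49064 > 34596 = 186² → acute
(840,154,854): 154²+840² = 729316 = 854² → right
(44,26,45): 26²+44² = 2612 > 2025 = 45² → acute
(280,287,63): 63²+280² = 82369 = 287² → right
2 of the 5 are right.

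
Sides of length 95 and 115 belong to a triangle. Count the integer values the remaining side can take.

189

The third side lies in the open interval (20, 210).
Integers from 21 to 209 inclusive: 209 − 21 + 1 = 189.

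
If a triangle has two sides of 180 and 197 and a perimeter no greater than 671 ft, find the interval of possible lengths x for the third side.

17 < x ≤ 294

Triangle inequality alone gives 17 < x < 377.
The perimeter condition gives x ≤ 671 − 180 − 197 = 294.
Intersecting the two: 17 < x ≤ 294.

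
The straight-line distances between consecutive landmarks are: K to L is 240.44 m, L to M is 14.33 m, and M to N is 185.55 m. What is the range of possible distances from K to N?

The maximum is all hops collinear in one direction: 240.44 + 14.33 + 185.55 = 440.32.
The longest hop is 240.44; the others sum to 199.88. Folding the others back against it leaves at least 240.44 − 199.88 = 40.56.

40.56 ≤ KN ≤ 440.32 m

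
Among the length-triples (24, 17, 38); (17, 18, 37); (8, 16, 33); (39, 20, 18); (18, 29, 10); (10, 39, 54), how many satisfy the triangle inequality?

(17,24,38): 17+24 > 38 → valid
(17,18,37): 17+18 ≤ 37 → not valid
(8,16,33): 8+16 ≤ 33 → not valid
(18,20,39): 18+20 ≤ 39 → not valid
(10,18,29): 10+18 ≤ 29 → not valid
(10,39,54): 10+39 ≤ 54 → not valid
1 of the 6 triples forms a triangle.

1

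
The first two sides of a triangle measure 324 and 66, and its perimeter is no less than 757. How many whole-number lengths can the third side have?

23

Triangle inequality: 258 < x < 390. Perimeter ≥ 757 gives x ≥ 757 − 324 − 66 = 367.
So 367 ≤ x < 390; integers 367 through 389: 23 values.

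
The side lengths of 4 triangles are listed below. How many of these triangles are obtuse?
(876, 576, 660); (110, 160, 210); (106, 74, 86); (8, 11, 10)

(876,576,660): 576²+660² = 767376 = 876² → right
(110,160,210): 110²+160² = 37700 < 44100 = 210² → obtuse
(106,74,86): 74²+86² = 12872 > 11236 = 106² → acute
(8,11,10): 8²+10² = 164 > 121 = 11² → acute
1 of the 4 is obtuse.

1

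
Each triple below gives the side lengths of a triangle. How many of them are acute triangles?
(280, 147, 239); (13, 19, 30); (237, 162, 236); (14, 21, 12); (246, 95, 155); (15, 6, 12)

(280,147,239): 147²+239² = 78730 > 78400 = 280² → acute
(13,19,30): 13²+19² = 530 < 900 = 30² → obtuse
(237,162,236): 162²+236² = 81940 > 56169 = 237² → acute
(14,21,12): 12²+14² = 340 < 441 = 21² → obtuse
(246,95,155): 95²+155² = 33050 < 60516 = 246² → obtuse
(15,6,12): 6²+12² = 180 < 225 = 15² → obtuse
2 of the 6 are acute.

2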